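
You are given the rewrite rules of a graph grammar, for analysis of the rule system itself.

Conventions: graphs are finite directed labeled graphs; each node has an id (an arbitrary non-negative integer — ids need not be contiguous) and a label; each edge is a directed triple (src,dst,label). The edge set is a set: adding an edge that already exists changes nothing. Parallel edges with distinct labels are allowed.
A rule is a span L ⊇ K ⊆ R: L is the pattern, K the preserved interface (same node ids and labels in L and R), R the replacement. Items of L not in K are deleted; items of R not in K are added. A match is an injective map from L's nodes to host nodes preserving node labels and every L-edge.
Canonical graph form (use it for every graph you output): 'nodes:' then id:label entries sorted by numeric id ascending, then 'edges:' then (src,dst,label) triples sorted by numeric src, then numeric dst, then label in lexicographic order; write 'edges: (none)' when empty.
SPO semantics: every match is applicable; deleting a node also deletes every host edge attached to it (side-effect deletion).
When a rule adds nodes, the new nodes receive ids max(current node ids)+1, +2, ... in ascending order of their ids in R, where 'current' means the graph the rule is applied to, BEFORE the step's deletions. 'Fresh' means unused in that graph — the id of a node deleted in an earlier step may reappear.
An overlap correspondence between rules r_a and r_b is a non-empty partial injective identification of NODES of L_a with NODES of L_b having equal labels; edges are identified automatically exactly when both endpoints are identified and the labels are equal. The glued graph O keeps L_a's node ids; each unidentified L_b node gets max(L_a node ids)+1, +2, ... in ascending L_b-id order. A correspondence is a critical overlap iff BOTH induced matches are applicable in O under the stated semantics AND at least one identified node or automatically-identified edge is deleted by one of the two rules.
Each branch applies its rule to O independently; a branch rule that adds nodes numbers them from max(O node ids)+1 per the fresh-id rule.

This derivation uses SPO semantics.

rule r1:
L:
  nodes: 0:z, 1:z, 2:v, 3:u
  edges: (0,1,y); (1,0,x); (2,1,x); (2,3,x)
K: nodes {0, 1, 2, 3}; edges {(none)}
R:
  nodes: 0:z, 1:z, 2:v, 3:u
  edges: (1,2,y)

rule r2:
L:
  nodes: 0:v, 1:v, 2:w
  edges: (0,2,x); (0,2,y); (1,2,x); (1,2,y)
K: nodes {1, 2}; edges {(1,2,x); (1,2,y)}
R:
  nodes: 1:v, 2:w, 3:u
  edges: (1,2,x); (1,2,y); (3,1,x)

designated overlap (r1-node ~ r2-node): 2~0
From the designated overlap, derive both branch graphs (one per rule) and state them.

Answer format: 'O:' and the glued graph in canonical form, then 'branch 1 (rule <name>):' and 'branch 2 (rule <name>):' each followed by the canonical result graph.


O:
nodes: 0:z, 1:z, 2:v, 3:u, 4:v, 5:w
edges: (0,1,y); (1,0,x); (2,1,x); (2,3,x); (2,5,x); (2,5,y); (4,5,x); (4,5,y)
branch 1 (rule r1):
nodes: 0:z, 1:z, 2:v, 3:u, 4:v, 5:w
edges: (1,2,y); (2,5,x); (2,5,y); (4,5,x); (4,5,y)
branch 2 (rule r2):
nodes: 0:z, 1:z, 3:u, 4:v, 5:w, 6:u
edges: (0,1,y); (1,0,x); (4,5,x); (4,5,y); (6,4,x)


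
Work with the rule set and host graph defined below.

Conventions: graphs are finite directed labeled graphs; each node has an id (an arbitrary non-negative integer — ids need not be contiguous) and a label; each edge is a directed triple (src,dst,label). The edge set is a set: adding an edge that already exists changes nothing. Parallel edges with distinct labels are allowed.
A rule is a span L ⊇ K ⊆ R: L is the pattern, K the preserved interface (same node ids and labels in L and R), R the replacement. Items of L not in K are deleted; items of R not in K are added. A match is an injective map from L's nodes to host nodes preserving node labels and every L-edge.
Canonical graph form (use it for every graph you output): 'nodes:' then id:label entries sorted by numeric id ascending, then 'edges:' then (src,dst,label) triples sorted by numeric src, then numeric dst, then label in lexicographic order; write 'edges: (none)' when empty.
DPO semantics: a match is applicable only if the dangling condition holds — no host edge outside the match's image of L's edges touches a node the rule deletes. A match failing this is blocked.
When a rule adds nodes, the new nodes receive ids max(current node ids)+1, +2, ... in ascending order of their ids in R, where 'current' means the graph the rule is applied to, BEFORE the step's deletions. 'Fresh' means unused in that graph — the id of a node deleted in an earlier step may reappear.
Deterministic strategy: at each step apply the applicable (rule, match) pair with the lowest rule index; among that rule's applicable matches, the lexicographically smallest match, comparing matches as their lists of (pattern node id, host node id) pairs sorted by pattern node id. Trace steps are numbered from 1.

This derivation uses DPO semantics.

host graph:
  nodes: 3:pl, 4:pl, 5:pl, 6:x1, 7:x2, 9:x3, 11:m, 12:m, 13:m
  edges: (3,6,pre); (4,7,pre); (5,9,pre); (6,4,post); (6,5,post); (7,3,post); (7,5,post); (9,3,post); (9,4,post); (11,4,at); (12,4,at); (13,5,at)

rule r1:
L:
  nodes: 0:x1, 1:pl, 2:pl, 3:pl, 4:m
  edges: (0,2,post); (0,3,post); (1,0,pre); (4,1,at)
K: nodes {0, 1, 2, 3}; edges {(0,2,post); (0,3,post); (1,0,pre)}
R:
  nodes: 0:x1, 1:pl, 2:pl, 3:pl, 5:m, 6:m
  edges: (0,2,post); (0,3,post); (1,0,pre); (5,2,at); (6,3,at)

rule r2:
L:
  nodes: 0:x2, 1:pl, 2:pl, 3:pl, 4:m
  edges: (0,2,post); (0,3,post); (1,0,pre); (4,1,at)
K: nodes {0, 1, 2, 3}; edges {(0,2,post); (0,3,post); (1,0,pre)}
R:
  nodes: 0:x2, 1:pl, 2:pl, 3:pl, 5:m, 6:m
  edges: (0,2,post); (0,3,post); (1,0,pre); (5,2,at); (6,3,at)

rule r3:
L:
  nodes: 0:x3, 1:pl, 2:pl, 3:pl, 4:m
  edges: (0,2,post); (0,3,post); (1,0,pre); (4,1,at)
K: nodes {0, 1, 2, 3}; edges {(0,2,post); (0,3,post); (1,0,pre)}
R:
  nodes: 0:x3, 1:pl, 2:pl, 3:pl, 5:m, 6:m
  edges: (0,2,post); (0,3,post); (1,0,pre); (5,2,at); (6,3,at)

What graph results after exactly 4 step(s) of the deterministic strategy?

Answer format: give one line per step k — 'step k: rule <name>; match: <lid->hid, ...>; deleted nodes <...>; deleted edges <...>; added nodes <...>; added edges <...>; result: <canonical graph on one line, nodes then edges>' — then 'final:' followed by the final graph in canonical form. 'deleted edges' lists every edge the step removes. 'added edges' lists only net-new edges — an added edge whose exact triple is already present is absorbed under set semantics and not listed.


step 1: rule r2; match: 0->7, 1->4, 2->3, 3->5, 4->11; deleted nodes 11; deleted edges (11,4,at); added nodes 14, 15; added edges (14,3,at); (15,5,at); result: nodes: 3:pl, 4:pl, 5:pl, 6:x1, 7:x2, 9:x3, 12:m, 13:m, 14:m, 15:m edges: (3,6,pre); (4,7,pre); (5,9,pre); (6,4,post); (6,5,post); (7,3,post); (7,5,post); (9,3,post); (9,4,post); (12,4,at); (13,5,at); (14,3,at); (15,5,at)
step 2: rule r1; match: 0->6, 1->3, 2->4, 3->5, 4->14; deleted nodes 14; deleted edges (14,3,at); added nodes 16, 17; added edges (16,4,at); (17,5,at); result: nodes: 3:pl, 4:pl, 5:pl, 6:x1, 7:x2, 9:x3, 12:m, 13:m, 15:m, 16:m, 17:m edges: (3,6,pre); (4,7,pre); (5,9,pre); (6,4,post); (6,5,post); (7,3,post); (7,5,post); (9,3,post); (9,4,post); (12,4,at); (13,5,at); (15,5,at); (16,4,at); (17,5,at)
step 3: rule r2; match: 0->7, 1->4, 2->3, 3->5, 4->12; deleted nodes 12; deleted edges (12,4,at); added nodes 18, 19; added edges (18,3,at); (19,5,at); result: nodes: 3:pl, 4:pl, 5:pl, 6:x1, 7:x2, 9:x3, 13:m, 15:m, 16:m, 17:m, 18:m, 19:m edges: (3,6,pre); (4,7,pre); (5,9,pre); (6,4,post); (6,5,post); (7,3,post); (7,5,post); (9,3,post); (9,4,post); (13,5,at); (15,5,at); (16,4,at); (17,5,at); (18,3,at); (19,5,at)
step 4: rule r1; match: 0->6, 1->3, 2->4, 3->5, 4->18; deleted nodes 18; deleted edges (18,3,at); added nodes 20, 21; added edges (20,4,at); (21,5,at); result: nodes: 3:pl, 4:pl, 5:pl, 6:x1, 7:x2, 9:x3, 13:m, 15:m, 16:m, 17:m, 19:m, 20:m, 21:m edges: (3,6,pre); (4,7,pre); (5,9,pre); (6,4,post); (6,5,post); (7,3,post); (7,5,post); (9,3,post); (9,4,post); (13,5,at); (15,5,at); (16,4,at); (17,5,at); (19,5,at); (20,4,at); (21,5,at)
final:
nodes: 3:pl, 4:pl, 5:pl, 6:x1, 7:x2, 9:x3, 13:m, 15:m, 16:m, 17:m, 19:m, 20:m, 21:m
edges: (3,6,pre); (4,7,pre); (5,9,pre); (6,4,post); (6,5,post); (7,3,post); (7,5,post); (9,3,post); (9,4,post); (13,5,at); (15,5,at); (16,4,at); (17,5,at); (19,5,at); (20,4,at); (21,5,at)


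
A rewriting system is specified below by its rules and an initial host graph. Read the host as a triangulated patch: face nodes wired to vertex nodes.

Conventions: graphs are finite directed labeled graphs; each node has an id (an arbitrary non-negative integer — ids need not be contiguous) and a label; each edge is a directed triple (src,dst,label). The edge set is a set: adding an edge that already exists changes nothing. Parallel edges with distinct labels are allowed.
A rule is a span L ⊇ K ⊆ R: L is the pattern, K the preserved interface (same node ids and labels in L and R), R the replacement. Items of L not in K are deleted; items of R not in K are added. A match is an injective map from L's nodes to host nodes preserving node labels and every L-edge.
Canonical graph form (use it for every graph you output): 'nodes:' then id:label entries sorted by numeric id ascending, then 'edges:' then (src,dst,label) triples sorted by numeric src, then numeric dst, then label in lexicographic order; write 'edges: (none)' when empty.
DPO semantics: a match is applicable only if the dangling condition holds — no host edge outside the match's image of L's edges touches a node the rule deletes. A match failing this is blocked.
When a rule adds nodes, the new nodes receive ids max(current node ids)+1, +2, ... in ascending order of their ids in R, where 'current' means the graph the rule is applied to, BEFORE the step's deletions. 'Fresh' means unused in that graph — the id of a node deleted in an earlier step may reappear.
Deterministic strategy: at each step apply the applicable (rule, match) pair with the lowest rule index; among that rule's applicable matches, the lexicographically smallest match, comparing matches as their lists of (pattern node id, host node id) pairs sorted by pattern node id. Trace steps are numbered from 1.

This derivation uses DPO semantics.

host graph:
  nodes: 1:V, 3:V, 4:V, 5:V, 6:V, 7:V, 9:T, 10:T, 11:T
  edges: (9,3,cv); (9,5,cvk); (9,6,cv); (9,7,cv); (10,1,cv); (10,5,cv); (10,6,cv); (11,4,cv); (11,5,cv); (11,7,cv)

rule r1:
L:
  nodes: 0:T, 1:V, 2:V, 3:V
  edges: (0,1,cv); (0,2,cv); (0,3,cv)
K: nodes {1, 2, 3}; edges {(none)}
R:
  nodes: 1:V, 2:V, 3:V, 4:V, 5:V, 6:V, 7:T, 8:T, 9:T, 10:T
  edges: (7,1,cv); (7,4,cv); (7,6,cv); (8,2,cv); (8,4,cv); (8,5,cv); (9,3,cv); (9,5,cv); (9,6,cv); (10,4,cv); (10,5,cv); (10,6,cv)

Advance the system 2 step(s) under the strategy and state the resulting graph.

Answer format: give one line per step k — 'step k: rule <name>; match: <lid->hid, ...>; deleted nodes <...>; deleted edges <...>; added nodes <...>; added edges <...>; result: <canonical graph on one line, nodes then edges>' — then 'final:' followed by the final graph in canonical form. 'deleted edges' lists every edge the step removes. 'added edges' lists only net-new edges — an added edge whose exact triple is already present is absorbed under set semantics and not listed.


step 1: rule r1; match: 0->10, 1->1, 2->5, 3->6; deleted nodes 10; deleted edges (10,1,cv); (10,5,cv); (10,6,cv); added nodes 12, 13, 14, 15, 16, 17, 18; added edges (15,1,cv); (15,12,cv); (15,14,cv); (16,5,cv); (16,12,cv); (16,13,cv); (17,6,cv); (17,13,cv); (17,14,cv); (18,12,cv); (18,13,cv); (18,14,cv); result: nodes: 1:V, 3:V, 4:V, 5:V, 6:V, 7:V, 9:T, 11:T, 12:V, 13:V, 14:V, 15:T, 16:T, 17:T, 18:T edges: (9,3,cv); (9,5,cvk); (9,6,cv); (9,7,cv); (11,4,cv); (11,5,cv); (11,7,cv); (15,1,cv); (15,12,cv); (15,14,cv); (16,5,cv); (16,12,cv); (16,13,cv); (17,6,cv); (17,13,cv); (17,14,cv); (18,12,cv); (18,13,cv); (18,14,cv)
step 2: rule r1; match: 0->11, 1->4, 2->5, 3->7; deleted nodes 11; deleted edges (11,4,cv); (11,5,cv); (11,7,cv); added nodes 19, 20, 21, 22, 23, 24, 25; added edges (22,4,cv); (22,19,cv); (22,21,cv); (23,5,cv); (23,19,cv); (23,20,cv); (24,7,cv); (24,20,cv); (24,21,cv); (25,19,cv); (25,20,cv); (25,21,cv); result: nodes: 1:V, 3:V, 4:V, 5:V, 6:V, 7:V, 9:T, 12:V, 13:V, 14:V, 15:T, 16:T, 17:T, 18:T, 19:V, 20:V, 21:V, 22:T, 23:T, 24:T, 25:T edges: (9,3,cv); (9,5,cvk); (9,6,cv); (9,7,cv); (15,1,cv); (15,12,cv); (15,14,cv); (16,5,cv); (16,12,cv); (16,13,cv); (17,6,cv); (17,13,cv); (17,14,cv); (18,12,cv); (18,13,cv); (18,14,cv); (22,4,cv); (22,19,cv); (22,21,cv); (23,5,cv); (23,19,cv); (23,20,cv); (24,7,cv); (24,20,cv); (24,21,cv); (25,19,cv); (25,20,cv); (25,21,cv)
final:
nodes: 1:V, 3:V, 4:V, 5:V, 6:V, 7:V, 9:T, 12:V, 13:V, 14:V, 15:T, 16:T, 17:T, 18:T, 19:V, 20:V, 21:V, 22:T, 23:T, 24:T, 25:T
edges: (9,3,cv); (9,5,cvk); (9,6,cv); (9,7,cv); (15,1,cv); (15,12,cv); (15,14,cv); (16,5,cv); (16,12,cv); (16,13,cv); (17,6,cv); (17,13,cv); (17,14,cv); (18,12,cv); (18,13,cv); (18,14,cv); (22,4,cv); (22,19,cv); (22,21,cv); (23,5,cv); (23,19,cv); (23,20,cv); (24,7,cv); (24,20,cv); (24,21,cv); (25,19,cv); (25,20,cv); (25,21,cv)


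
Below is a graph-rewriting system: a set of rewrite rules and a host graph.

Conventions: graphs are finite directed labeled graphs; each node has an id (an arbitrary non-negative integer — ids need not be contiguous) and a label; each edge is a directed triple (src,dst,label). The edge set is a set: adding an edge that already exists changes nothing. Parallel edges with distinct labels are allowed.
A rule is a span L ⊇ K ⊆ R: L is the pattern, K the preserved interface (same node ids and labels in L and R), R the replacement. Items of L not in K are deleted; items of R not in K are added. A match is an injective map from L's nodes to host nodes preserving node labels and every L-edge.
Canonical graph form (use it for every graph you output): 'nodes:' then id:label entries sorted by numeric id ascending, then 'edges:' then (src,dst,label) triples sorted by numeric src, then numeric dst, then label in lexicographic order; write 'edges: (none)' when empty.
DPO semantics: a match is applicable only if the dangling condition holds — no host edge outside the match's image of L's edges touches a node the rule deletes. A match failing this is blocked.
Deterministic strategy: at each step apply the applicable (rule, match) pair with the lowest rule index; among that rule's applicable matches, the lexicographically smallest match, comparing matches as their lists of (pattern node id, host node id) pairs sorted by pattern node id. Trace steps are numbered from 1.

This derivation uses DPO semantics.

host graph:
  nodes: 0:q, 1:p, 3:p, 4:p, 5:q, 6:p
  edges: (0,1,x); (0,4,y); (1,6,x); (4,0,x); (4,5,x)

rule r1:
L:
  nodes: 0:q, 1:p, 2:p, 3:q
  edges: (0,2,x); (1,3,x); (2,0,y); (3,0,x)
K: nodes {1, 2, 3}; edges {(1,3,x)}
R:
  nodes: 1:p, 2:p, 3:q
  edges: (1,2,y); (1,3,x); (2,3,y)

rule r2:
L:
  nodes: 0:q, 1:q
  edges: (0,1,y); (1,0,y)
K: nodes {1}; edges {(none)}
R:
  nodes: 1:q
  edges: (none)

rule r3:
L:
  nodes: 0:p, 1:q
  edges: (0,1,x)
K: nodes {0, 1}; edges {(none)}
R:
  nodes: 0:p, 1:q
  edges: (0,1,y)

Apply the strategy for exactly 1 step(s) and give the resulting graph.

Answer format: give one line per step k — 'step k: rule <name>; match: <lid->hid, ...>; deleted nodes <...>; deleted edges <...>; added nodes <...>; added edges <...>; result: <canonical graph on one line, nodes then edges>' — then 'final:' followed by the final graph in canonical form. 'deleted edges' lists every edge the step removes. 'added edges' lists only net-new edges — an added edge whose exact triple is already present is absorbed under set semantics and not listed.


step 1: rule r3; match: 0->4, 1->0; deleted nodes (none); deleted edges (4,0,x); added nodes (none); added edges (4,0,y); result: nodes: 0:q, 1:p, 3:p, 4:p, 5:q, 6:p edges: (0,1,x); (0,4,y); (1,6,x); (4,0,y); (4,5,x)
final:
nodes: 0:q, 1:p, 3:p, 4:p, 5:q, 6:p
edges: (0,1,x); (0,4,y); (1,6,x); (4,0,y); (4,5,x)


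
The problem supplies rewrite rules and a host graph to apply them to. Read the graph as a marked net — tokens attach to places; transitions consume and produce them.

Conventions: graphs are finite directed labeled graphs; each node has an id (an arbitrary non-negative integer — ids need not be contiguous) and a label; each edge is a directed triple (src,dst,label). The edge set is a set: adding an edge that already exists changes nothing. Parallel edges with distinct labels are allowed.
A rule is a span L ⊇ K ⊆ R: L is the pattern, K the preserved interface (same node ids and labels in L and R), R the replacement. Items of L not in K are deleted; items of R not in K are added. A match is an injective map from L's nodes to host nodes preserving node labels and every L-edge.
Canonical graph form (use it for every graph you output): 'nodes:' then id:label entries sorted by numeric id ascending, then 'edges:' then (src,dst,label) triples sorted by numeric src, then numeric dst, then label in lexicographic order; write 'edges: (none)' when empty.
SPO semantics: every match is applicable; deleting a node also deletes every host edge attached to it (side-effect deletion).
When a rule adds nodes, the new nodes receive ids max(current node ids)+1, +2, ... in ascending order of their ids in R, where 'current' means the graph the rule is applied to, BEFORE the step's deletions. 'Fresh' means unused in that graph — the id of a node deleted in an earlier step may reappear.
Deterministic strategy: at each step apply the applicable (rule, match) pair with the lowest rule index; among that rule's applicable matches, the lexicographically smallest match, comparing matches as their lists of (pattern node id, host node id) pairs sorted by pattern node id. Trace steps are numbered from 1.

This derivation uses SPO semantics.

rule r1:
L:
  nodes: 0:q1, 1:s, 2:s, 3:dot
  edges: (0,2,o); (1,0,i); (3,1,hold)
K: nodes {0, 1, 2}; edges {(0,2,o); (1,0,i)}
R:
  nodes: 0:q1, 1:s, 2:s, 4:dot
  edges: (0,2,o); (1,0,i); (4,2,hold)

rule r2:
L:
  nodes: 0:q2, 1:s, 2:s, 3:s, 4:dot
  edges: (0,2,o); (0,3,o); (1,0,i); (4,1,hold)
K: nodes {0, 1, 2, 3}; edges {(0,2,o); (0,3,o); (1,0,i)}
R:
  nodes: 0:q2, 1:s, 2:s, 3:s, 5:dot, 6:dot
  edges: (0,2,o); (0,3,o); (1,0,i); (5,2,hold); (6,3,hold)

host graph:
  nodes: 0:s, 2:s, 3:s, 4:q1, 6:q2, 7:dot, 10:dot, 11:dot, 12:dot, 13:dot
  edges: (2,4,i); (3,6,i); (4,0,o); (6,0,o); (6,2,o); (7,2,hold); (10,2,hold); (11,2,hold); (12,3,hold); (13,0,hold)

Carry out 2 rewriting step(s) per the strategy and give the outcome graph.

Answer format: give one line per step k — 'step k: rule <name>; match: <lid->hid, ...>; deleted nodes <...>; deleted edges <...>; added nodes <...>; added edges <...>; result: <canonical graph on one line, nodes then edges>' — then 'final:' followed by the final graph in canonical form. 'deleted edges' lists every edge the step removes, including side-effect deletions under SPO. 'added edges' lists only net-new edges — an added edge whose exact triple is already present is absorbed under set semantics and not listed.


step 1: rule r1; match: 0->4, 1->2, 2->0, 3->7; deleted nodes 7; deleted edges (7,2,hold); added nodes 14; added edges (14,0,hold); result: nodes: 0:s, 2:s, 3:s, 4:q1, 6:q2, 10:dot, 11:dot, 12:dot, 13:dot, 14:dot edges: (2,4,i); (3,6,i); (4,0,o); (6,0,o); (6,2,o); (10,2,hold); (11,2,hold); (12,3,hold); (13,0,hold); (14,0,hold)
step 2: rule r1; match: 0->4, 1->2, 2->0, 3->10; deleted nodes 10; deleted edges (10,2,hold); added nodes 15; added edges (15,0,hold); result: nodes: 0:s, 2:s, 3:s, 4:q1, 6:q2, 11:dot, 12:dot, 13:dot, 14:dot, 15:dot edges: (2,4,i); (3,6,i); (4,0,o); (6,0,o); (6,2,o); (11,2,hold); (12,3,hold); (13,0,hold); (14,0,hold); (15,0,hold)
final:
nodes: 0:s, 2:s, 3:s, 4:q1, 6:q2, 11:dot, 12:dot, 13:dot, 14:dot, 15:dot
edges: (2,4,i); (3,6,i); (4,0,o); (6,0,o); (6,2,o); (11,2,hold); (12,3,hold); (13,0,hold); (14,0,hold); (15,0,hold)


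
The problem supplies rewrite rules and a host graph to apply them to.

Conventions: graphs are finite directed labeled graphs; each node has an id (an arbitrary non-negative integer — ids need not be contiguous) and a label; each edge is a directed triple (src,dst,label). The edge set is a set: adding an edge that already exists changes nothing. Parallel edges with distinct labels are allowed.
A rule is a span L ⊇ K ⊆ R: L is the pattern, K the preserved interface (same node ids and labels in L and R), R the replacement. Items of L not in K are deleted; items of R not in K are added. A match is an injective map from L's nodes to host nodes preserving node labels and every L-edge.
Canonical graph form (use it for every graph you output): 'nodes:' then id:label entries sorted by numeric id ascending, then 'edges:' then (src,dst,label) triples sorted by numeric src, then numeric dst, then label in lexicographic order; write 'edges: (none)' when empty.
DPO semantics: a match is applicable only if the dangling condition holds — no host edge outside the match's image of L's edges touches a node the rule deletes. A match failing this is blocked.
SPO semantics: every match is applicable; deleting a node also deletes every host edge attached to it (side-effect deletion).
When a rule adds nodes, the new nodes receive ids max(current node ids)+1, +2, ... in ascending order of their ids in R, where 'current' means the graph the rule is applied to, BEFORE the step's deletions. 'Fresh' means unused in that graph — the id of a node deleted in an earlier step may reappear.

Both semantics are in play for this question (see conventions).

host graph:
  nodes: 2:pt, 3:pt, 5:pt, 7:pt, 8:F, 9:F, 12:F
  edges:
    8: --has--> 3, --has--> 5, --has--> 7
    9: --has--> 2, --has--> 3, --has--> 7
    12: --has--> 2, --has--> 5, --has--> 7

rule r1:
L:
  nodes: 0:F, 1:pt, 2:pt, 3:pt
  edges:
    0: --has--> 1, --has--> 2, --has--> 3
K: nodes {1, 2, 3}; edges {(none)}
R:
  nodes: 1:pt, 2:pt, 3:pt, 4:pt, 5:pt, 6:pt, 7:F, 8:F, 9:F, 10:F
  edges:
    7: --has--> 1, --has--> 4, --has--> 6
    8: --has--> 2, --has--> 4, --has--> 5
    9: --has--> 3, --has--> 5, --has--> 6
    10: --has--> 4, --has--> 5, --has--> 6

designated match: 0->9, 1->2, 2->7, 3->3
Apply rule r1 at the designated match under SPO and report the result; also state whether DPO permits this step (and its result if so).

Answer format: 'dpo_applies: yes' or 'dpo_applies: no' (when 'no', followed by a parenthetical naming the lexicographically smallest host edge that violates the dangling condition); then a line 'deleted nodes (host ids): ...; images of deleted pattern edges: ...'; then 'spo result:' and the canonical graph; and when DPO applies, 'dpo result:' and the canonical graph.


dpo_applies: yes
deleted nodes (host ids): 9; images of deleted pattern edges: (9,2,has); (9,3,has); (9,7,has)
spo result:
nodes: 2:pt, 3:pt, 5:pt, 7:pt, 8:F, 12:F, 13:pt, 14:pt, 15:pt, 16:F, 17:F, 18:F, 19:F
edges: (8,3,has); (8,5,has); (8,7,has); (12,2,has); (12,5,has); (12,7,has); (16,2,has); (16,13,has); (16,15,has); (17,7,has); (17,13,has); (17,14,has); (18,3,has); (18,14,has); (18,15,has); (19,13,has); (19,14,has); (19,15,has)
dpo result:
nodes: 2:pt, 3:pt, 5:pt, 7:pt, 8:F, 12:F, 13:pt, 14:pt, 15:pt, 16:F, 17:F, 18:F, 19:F
edges: (8,3,has); (8,5,has); (8,7,has); (12,2,has); (12,5,has); (12,7,has); (16,2,has); (16,13,has); (16,15,has); (17,7,has); (17,13,has); (17,14,has); (18,3,has); (18,14,has); (18,15,has); (19,13,has); (19,14,has); (19,15,has)


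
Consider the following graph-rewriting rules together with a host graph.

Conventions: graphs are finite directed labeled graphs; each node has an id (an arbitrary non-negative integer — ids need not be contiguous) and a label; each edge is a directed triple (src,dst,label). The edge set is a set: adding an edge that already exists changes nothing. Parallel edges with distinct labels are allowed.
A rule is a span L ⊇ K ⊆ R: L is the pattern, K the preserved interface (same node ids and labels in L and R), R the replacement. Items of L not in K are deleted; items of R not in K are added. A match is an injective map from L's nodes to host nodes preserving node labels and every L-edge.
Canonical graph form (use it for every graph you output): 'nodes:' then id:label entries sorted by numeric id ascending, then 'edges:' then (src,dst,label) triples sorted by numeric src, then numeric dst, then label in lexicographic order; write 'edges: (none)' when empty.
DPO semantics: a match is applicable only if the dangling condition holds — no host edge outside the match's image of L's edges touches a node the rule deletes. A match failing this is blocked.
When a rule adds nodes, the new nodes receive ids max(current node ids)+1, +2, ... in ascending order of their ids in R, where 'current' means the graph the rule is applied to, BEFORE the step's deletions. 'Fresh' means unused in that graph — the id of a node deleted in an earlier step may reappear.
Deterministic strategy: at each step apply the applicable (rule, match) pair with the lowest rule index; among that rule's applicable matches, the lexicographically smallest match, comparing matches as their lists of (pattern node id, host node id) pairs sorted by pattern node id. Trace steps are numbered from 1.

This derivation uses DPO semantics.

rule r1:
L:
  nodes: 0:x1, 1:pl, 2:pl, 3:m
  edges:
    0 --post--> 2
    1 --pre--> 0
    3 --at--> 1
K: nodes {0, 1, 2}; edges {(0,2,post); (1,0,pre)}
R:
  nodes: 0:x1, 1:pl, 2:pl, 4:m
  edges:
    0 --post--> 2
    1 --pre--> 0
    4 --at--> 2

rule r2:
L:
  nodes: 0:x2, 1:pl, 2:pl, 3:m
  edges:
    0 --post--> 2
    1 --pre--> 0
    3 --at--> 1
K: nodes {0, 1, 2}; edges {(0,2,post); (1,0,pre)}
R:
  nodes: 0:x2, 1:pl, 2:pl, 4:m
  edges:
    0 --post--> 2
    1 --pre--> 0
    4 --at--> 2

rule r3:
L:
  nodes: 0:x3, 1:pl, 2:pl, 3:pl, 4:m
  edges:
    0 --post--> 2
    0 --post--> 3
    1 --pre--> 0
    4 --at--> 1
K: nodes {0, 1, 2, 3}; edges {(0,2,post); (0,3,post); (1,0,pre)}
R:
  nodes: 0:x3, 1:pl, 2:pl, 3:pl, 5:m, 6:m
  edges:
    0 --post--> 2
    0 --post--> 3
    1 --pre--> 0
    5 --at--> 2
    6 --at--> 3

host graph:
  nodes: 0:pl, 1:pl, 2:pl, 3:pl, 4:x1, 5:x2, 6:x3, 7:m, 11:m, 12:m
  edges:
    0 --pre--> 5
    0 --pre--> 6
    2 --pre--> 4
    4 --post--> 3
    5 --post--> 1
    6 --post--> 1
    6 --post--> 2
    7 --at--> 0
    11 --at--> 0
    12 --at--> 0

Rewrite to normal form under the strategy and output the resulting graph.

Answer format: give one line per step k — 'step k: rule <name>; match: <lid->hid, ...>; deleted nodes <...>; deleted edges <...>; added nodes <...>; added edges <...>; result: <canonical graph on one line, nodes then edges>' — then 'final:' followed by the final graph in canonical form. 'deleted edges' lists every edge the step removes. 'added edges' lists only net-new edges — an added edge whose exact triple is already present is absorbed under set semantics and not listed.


step 1: rule r2; match: 0->5, 1->0, 2->1, 3->7; deleted nodes 7; deleted edges (7,0,at); added nodes 13; added edges (13,1,at); result: nodes: 0:pl, 1:pl, 2:pl, 3:pl, 4:x1, 5:x2, 6:x3, 11:m, 12:m, 13:m edges: (0,5,pre); (0,6,pre); (2,4,pre); (4,3,post); (5,1,post); (6,1,post); (6,2,post); (11,0,at); (12,0,at); (13,1,at)
step 2: rule r2; match: 0->5, 1->0, 2->1, 3->11; deleted nodes 11; deleted edges (11,0,at); added nodes 14; added edges (14,1,at); result: nodes: 0:pl, 1:pl, 2:pl, 3:pl, 4:x1, 5:x2, 6:x3, 12:m, 13:m, 14:m edges: (0,5,pre); (0,6,pre); (2,4,pre); (4,3,post); (5,1,post); (6,1,post); (6,2,post); (12,0,at); (13,1,at); (14,1,at)
step 3: rule r2; match: 0->5, 1->0, 2->1, 3->12; deleted nodes 12; deleted edges (12,0,at); added nodes 15; added edges (15,1,at); result: nodes: 0:pl, 1:pl, 2:pl, 3:pl, 4:x1, 5:x2, 6:x3, 13:m, 14:m, 15:m edges: (0,5,pre); (0,6,pre); (2,4,pre); (4,3,post); (5,1,post); (6,1,post); (6,2,post); (13,1,at); (14,1,at); (15,1,at)
final:
nodes: 0:pl, 1:pl, 2:pl, 3:pl, 4:x1, 5:x2, 6:x3, 13:m, 14:m, 15:m
edges: (0,5,pre); (0,6,pre); (2,4,pre); (4,3,post); (5,1,post); (6,1,post); (6,2,post); (13,1,at); (14,1,at); (15,1,at)


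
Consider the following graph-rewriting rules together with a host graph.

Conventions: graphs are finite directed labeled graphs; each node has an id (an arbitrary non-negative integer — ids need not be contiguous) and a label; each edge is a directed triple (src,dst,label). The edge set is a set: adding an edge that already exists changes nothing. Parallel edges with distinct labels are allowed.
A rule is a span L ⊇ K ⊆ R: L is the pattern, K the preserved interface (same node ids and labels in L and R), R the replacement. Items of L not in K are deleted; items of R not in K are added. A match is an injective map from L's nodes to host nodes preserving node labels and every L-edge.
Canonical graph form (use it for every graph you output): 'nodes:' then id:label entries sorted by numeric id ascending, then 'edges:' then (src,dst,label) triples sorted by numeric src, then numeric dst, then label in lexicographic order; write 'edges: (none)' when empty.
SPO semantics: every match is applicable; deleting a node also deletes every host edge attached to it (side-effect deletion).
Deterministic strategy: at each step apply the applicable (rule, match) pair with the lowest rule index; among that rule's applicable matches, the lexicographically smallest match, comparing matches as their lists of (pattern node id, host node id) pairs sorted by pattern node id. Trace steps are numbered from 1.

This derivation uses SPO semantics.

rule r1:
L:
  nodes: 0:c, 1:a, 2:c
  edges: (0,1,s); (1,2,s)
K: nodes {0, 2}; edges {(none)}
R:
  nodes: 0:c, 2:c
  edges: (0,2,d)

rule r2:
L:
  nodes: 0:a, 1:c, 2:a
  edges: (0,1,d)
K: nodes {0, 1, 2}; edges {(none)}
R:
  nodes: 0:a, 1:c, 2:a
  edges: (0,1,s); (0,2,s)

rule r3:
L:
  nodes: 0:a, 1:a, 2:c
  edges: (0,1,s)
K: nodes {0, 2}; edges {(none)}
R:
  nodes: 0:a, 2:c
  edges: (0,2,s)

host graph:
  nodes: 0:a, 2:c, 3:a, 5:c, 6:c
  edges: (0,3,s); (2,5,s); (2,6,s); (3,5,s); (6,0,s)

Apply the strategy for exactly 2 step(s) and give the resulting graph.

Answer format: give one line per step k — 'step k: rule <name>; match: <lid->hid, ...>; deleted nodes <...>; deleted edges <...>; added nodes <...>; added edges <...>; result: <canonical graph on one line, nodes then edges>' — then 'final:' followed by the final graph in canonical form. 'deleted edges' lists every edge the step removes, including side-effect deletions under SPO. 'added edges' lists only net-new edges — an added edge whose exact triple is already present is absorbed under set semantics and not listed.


step 1: rule r3; match: 0->0, 1->3, 2->2; deleted nodes 3; deleted edges (0,3,s); (3,5,s); added nodes (none); added edges (0,2,s); result: nodes: 0:a, 2:c, 5:c, 6:c edges: (0,2,s); (2,5,s); (2,6,s); (6,0,s)
step 2: rule r1; match: 0->6, 1->0, 2->2; deleted nodes 0; deleted edges (0,2,s); (6,0,s); added nodes (none); added edges (6,2,d); result: nodes: 2:c, 5:c, 6:c edges: (2,5,s); (2,6,s); (6,2,d)
final:
nodes: 2:c, 5:c, 6:c
edges: (2,5,s); (2,6,s); (6,2,d)


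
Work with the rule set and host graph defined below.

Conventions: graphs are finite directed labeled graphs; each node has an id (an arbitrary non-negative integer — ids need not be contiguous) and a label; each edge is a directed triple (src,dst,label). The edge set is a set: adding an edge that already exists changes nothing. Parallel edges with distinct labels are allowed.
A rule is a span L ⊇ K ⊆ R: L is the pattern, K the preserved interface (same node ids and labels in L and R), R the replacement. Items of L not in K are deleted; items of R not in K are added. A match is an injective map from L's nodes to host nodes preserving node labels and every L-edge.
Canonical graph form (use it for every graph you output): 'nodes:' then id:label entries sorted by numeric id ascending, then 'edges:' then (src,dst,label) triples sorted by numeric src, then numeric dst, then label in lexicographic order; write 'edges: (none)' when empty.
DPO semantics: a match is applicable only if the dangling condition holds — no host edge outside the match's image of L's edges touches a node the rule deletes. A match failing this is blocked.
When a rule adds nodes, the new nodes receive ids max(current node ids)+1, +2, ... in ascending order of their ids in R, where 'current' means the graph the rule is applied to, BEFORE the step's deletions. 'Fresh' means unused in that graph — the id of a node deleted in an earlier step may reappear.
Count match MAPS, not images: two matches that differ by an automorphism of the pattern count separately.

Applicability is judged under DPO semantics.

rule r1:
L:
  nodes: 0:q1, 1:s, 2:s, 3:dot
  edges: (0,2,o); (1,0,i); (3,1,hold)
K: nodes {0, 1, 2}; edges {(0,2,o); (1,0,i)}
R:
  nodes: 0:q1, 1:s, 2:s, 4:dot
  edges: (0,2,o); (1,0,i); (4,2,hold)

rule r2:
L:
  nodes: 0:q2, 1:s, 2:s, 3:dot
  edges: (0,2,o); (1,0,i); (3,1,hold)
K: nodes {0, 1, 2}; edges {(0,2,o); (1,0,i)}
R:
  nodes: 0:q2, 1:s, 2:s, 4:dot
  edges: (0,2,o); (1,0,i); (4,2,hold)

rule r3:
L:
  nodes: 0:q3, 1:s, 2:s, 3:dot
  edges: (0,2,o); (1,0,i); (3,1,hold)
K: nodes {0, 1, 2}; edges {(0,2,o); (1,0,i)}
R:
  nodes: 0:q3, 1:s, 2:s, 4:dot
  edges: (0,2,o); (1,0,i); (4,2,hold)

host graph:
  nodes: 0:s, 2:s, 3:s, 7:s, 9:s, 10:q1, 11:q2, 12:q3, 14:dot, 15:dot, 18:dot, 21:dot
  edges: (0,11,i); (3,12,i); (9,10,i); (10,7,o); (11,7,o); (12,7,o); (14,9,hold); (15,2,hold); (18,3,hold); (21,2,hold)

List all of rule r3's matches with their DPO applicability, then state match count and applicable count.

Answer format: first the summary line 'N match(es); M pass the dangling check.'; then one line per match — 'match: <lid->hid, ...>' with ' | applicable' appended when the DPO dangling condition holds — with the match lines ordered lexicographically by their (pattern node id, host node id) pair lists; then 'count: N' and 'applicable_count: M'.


1 match(es); 1 pass the dangling check.
match: 0->12, 1->3, 2->7, 3->18 | applicable
count: 1
applicable_count: 1


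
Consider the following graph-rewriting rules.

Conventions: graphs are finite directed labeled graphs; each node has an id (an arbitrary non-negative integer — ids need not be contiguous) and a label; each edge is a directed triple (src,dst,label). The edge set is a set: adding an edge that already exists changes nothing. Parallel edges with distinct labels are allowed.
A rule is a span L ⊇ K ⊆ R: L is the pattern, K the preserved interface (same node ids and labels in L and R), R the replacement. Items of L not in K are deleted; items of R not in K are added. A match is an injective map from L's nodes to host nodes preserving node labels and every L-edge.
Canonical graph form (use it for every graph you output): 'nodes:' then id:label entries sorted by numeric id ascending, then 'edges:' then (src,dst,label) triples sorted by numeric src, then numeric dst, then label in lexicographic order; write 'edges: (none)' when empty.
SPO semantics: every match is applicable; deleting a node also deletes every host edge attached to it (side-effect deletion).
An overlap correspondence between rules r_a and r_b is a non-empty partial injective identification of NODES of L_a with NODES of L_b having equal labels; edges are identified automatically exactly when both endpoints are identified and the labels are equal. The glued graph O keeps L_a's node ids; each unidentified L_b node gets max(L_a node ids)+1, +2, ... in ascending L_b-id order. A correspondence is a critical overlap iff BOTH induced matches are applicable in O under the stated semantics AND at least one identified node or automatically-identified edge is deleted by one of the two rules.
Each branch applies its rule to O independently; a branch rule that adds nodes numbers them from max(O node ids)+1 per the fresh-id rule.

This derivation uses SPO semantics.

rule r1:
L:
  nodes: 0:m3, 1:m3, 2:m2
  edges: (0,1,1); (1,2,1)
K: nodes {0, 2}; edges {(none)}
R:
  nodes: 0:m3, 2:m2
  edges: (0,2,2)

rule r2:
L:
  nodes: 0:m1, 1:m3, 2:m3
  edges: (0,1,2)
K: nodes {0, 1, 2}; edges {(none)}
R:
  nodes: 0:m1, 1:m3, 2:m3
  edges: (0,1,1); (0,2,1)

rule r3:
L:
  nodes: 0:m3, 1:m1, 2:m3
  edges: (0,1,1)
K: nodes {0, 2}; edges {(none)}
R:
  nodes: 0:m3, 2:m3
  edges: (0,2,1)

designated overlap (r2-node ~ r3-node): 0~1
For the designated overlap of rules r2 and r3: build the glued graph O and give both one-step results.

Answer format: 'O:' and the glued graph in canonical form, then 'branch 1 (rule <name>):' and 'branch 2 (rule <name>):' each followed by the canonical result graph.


O:
nodes: 0:m1, 1:m3, 2:m3, 3:m3, 4:m3
edges: (0,1,2); (3,0,1)
branch 1 (rule r2):
nodes: 0:m1, 1:m3, 2:m3, 3:m3, 4:m3
edges: (0,1,1); (0,2,1); (3,0,1)
branch 2 (rule r3):
nodes: 1:m3, 2:m3, 3:m3, 4:m3
edges: (3,4,1)


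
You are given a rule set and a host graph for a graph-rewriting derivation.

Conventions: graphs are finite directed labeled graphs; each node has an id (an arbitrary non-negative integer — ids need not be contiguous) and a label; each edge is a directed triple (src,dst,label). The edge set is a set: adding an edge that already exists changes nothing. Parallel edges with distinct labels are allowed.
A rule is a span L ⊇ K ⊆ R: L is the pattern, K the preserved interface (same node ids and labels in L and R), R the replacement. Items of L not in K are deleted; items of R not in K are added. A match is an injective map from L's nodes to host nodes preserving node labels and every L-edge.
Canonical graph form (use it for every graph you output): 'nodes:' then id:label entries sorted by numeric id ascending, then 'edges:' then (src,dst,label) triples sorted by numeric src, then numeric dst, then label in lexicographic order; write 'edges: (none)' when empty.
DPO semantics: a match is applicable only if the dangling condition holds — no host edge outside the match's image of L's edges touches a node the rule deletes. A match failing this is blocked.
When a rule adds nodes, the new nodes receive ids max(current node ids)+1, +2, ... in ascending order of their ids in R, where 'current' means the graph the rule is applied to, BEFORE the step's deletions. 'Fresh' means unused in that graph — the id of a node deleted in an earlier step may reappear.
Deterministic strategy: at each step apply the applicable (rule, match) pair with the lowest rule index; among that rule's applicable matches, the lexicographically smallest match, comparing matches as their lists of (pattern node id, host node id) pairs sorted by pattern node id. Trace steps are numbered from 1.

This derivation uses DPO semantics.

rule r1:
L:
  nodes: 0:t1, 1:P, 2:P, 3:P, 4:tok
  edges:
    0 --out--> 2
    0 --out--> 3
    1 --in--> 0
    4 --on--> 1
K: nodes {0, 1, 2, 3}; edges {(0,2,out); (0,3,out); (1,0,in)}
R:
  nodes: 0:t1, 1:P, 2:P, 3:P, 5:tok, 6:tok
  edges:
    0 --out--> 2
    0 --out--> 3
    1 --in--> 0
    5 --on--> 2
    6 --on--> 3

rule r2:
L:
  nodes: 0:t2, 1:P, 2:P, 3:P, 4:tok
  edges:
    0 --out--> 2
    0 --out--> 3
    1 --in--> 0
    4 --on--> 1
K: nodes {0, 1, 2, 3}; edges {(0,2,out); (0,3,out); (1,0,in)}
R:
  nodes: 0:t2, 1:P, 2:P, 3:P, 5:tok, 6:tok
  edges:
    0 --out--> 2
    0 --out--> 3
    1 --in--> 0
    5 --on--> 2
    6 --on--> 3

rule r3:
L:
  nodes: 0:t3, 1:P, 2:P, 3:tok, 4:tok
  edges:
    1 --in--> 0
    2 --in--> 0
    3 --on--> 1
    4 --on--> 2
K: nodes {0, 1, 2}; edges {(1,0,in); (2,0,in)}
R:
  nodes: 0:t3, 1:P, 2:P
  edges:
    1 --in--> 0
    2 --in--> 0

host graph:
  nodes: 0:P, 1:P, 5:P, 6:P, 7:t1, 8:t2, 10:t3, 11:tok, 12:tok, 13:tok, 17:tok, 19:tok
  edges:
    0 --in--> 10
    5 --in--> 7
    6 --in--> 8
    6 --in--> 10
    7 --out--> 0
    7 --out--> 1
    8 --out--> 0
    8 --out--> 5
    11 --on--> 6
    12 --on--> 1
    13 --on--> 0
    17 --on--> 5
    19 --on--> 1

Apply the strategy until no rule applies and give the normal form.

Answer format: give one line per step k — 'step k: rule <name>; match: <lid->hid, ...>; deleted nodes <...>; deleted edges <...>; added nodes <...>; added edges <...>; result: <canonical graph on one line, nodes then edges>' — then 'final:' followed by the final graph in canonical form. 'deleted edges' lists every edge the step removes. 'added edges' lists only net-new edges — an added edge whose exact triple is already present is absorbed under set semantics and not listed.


step 1: rule r1; match: 0->7, 1->5, 2->0, 3->1, 4->17; deleted nodes 17; deleted edges (17,5,on); added nodes 20, 21; added edges (20,0,on); (21,1,on); result: nodes: 0:P, 1:P, 5:P, 6:P, 7:t1, 8:t2, 10:t3, 11:tok, 12:tok, 13:tok, 19:tok, 20:tok, 21:tok edges: (0,10,in); (5,7,in); (6,8,in); (6,10,in); (7,0,out); (7,1,out); (8,0,out); (8,5,out); (11,6,on); (12,1,on); (13,0,on); (19,1,on); (20,0,on); (21,1,on)
step 2: rule r2; match: 0->8, 1->6, 2->0, 3->5, 4->11; deleted nodes 11; deleted edges (11,6,on); added nodes 22, 23; added edges (22,0,on); (23,5,on); result: nodes: 0:P, 1:P, 5:P, 6:P, 7:t1, 8:t2, 10:t3, 12:tok, 13:tok, 19:tok, 20:tok, 21:tok, 22:tok, 23:tok edges: (0,10,in); (5,7,in); (6,8,in); (6,10,in); (7,0,out); (7,1,out); (8,0,out); (8,5,out); (12,1,on); (13,0,on); (19,1,on); (20,0,on); (21,1,on); (22,0,on); (23,5,on)
step 3: rule r1; match: 0->7, 1->5, 2->0, 3->1, 4->23; deleted nodes 23; deleted edges (23,5,on); added nodes 24, 25; added edges (24,0,on); (25,1,on); result: nodes: 0:P, 1:P, 5:P, 6:P, 7:t1, 8:t2, 10:t3, 12:tok, 13:tok, 19:tok, 20:tok, 21:tok, 22:tok, 24:tok, 25:tok edges: (0,10,in); (5,7,in); (6,8,in); (6,10,in); (7,0,out); (7,1,out); (8,0,out); (8,5,out); (12,1,on); (13,0,on); (19,1,on); (20,0,on); (21,1,on); (22,0,on); (24,0,on); (25,1,on)
final:
nodes: 0:P, 1:P, 5:P, 6:P, 7:t1, 8:t2, 10:t3, 12:tok, 13:tok, 19:tok, 20:tok, 21:tok, 22:tok, 24:tok, 25:tok
edges: (0,10,in); (5,7,in); (6,8,in); (6,10,in); (7,0,out); (7,1,out); (8,0,out); (8,5,out); (12,1,on); (13,0,on); (19,1,on); (20,0,on); (21,1,on); (22,0,on); (24,0,on); (25,1,on)
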